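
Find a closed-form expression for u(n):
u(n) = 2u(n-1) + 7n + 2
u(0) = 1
First-order linear with linear forcing.
Homogeneous solution: u_h(n) = A·(2)^n.
Try particular u_p(n) = pn + q. Substituting:
  pn + q = 2(p(n-1) + q) + 7n + 2.
Matching the n-coefficient: p = 2p + 7 ⇒ p = -7.
Matching constants: q = -2p + 2q + 2 ⇒ q = -16.
General: u(n) = A·(2)^n - 7 n - 16.
Apply u(0) = 1: A - 16 = 1 ⇒ A = 17.
So u(n) = 17 \cdot 2^{n} - 7 n - 16.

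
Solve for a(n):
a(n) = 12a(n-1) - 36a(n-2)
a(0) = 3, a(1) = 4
Characteristic equation: x² - 12x + 36 = 0, which is (x - (6))².
Repeated root r = 6.
General solution: a(n) = (A + Bn)·(6)^n.
From a(0) = 3: A = 3.
From a(1) = 4: (A + B)·(6) = 4 ⇒ B = - \frac{7}{3}.
So a(n) = \left(3 - \frac{7 n}{3}\right) \cdot (6)^n.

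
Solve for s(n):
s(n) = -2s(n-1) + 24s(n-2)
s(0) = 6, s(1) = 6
Characteristic equation: x² + 2x - 24 = 0, which factors as (x - (-6))(x - (4)) = 0.
Roots r₁ = -6, r₂ = 4 (distinct).
General solution: s(n) = A·(-6)^n + B·(4)^n.
From s(0) = 6: A + B = 6.
From s(1) = 6: -6A + 4B = 6.
Solving: A = \frac{9}{5}, B = \frac{21}{5}.
So s(n) = \frac{9 \left(-6\right)^{n}}{5} + \frac{21 \cdot 4^{n}}{5}.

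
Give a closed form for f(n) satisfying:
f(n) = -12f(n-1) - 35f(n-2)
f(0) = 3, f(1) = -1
Characteristic equation: x² + 12x + 35 = 0, which factors as (x - (-5))(x - (-7)) = 0.
Roots r₁ = -5, r₂ = -7 (distinct).
General solution: f(n) = A·(-5)^n + B·(-7)^n.
From f(0) = 3: A + B = 3.
From f(1) = -1: -5A - 7B = -1.
Solving: A = 10, B = -7.
So f(n) = 10 \left(-5\right)^{n} - 7 \left(-7\right)^{n}.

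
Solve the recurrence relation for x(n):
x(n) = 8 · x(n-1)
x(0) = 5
Pure geometric recurrence with ratio 8.
By induction x(n) = x(0) · (8)^n = 5 \cdot 8^{n}.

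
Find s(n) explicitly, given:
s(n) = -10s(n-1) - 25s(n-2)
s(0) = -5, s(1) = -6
Characteristic equation: x² + 10x + 25 = 0, which is (x - (-5))².
Repeated root r = -5.
General solution: s(n) = (A + Bn)·(-5)^n.
From s(0) = -5: A = -5.
From s(1) = -6: (A + B)·(-5) = -6 ⇒ B = \frac{31}{5}.
So s(n) = \left(\frac{31 n}{5} - 5\right) \cdot (-5)^n.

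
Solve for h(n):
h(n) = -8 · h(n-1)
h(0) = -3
Pure geometric recurrence with ratio -8.
By induction h(n) = h(0) · (-8)^n = - 3 \left(-8\right)^{n}.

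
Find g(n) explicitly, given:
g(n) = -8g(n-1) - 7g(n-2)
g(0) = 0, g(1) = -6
Characteristic equation: x² + 8x + 7 = 0, which factors as (x - (-1))(x - (-7)) = 0.
Roots r₁ = -1, r₂ = -7 (distinct).
General solution: g(n) = A·(-1)^n + B·(-7)^n.
From g(0) = 0: A + B = 0.
From g(1) = -6: -A - 7B = -6.
Solving: A = -1, B = 1.
So g(n) = - \left(-1\right)^{n} + \left(-7\right)^{n}.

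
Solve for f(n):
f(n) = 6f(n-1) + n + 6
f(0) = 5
First-order linear with linear forcing.
Homogeneous solution: f_h(n) = A·(6)^n.
Try particular f_p(n) = pn + q. Substituting:
  pn + q = 6(p(n-1) + q) + n + 6.
Matching the n-coefficient: p = 6p + 1 ⇒ p = - \frac{1}{5}.
Matching constants: q = -6p + 6q + 6 ⇒ q = - \frac{36}{25}.
General: f(n) = A·(6)^n - \frac{n}{5} - \frac{36}{25}.
Apply f(0) = 5: A - \frac{36}{25} = 5 ⇒ A = \frac{161}{25}.
So f(n) = \frac{161 \cdot 6^{n}}{25} - \frac{n}{5} - \frac{36}{25}.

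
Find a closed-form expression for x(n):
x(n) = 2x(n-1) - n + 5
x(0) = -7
First-order linear with linear forcing.
Homogeneous solution: x_h(n) = A·(2)^n.
Try particular x_p(n) = pn + q. Substituting:
  pn + q = 2(p(n-1) + q) - n + 5.
Matching the n-coefficient: p = 2p - 1 ⇒ p = 1.
Matching constants: q = -2p + 2q + 5 ⇒ q = -3.
General: x(n) = A·(2)^n + n - 3.
Apply x(0) = -7: A - 3 = -7 ⇒ A = -4.
So x(n) = - 4 \cdot 2^{n} + n - 3.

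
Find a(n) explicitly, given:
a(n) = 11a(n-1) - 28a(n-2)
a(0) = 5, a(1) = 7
Characteristic equation: x² - 11x + 28 = 0, which factors as (x - (7))(x - (4)) = 0.
Roots r₁ = 7, r₂ = 4 (distinct).
General solution: a(n) = A·(7)^n + B·(4)^n.
From a(0) = 5: A + B = 5.
From a(1) = 7: 7A + 4B = 7.
Solving: A = - \frac{13}{3}, B = \frac{28}{3}.
So a(n) = \frac{28 \cdot 4^{n}}{3} - \frac{13 \cdot 7^{n}}{3}.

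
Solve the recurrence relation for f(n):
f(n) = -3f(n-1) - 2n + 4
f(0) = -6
First-order linear with linear forcing.
Homogeneous solution: f_h(n) = A·(-3)^n.
Try particular f_p(n) = pn + q. Substituting:
  pn + q = -3(p(n-1) + q) - 2n + 4.
Matching the n-coefficient: p = -3p - 2 ⇒ p = - \frac{1}{2}.
Matching constants: q = 3p - 3q + 4 ⇒ q = \frac{5}{8}.
General: f(n) = A·(-3)^n - \frac{n}{2} + \frac{5}{8}.
Apply f(0) = -6: A + \frac{5}{8} = -6 ⇒ A = - \frac{53}{8}.
So f(n) = - \frac{53 \left(-3\right)^{n}}{8} - \frac{n}{2} + \frac{5}{8}.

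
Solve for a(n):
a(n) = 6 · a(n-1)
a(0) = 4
Pure geometric recurrence with ratio 6.
By induction a(n) = a(0) · (6)^n = 4 \cdot 6^{n}.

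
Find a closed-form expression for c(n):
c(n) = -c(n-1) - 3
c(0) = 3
First-order linear non-homogeneous.
Homogeneous solution: c_h(n) = A·(-1)^n.
Try constant particular solution c_p = K: K = -K - 3 ⇒ K = - \frac{3}{2}.
General: c(n) = A·(-1)^n - \frac{3}{2}.
Apply c(0) = 3: A - \frac{3}{2} = 3 ⇒ A = \frac{9}{2}.
So c(n) = \frac{9 \left(-1\right)^{n}}{2} - \frac{3}{2}.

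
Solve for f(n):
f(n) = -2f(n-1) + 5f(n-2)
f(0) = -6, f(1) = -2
Characteristic equation: x² + 2x - 5 = 0.
Discriminant Δ = (-2)² + 4·(5) = 24.
Roots r₁,₂ = (-2 ± √24)/2, so r₁ = -1 + \sqrt{6}, r₂ = - \sqrt{6} - 1.
General solution: f(n) = A·r₁^n + B·r₂^n.
From the initial conditions, A + B = -6 and r₁A + r₂B = -2.
Since r₁ - r₂ = √24: A = (-2 - (-6)r₂)/√24 = -3 - \frac{2 \sqrt{6}}{3}, and B = -6 - A = -3 + \frac{2 \sqrt{6}}{3}.
So f(n) = \left(-3 - \frac{2 \sqrt{6}}{3}\right)\left(-1 + \sqrt{6}\right)^n + \left(-3 + \frac{2 \sqrt{6}}{3}\right)\left(- \sqrt{6} - 1\right)^n.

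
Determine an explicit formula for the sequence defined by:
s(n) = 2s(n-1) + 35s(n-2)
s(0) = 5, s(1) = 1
Characteristic equation: x² - 2x - 35 = 0, which factors as (x - (-5))(x - (7)) = 0.
Roots r₁ = -5, r₂ = 7 (distinct).
General solution: s(n) = A·(-5)^n + B·(7)^n.
From s(0) = 5: A + B = 5.
From s(1) = 1: -5A + 7B = 1.
Solving: A = \frac{17}{6}, B = \frac{13}{6}.
So s(n) = \frac{17 \left(-5\right)^{n}}{6} + \frac{13 \cdot 7^{n}}{6}.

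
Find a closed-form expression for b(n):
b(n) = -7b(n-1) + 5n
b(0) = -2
First-order linear with linear forcing.
Homogeneous solution: b_h(n) = A·(-7)^n.
Try particular b_p(n) = pn + q. Substituting:
  pn + q = -7(p(n-1) + q) + 5n.
Matching the n-coefficient: p = -7p + 5 ⇒ p = \frac{5}{8}.
Matching constants: q = 7p - 7q ⇒ q = \frac{35}{64}.
General: b(n) = A·(-7)^n + \frac{5 n}{8} + \frac{35}{64}.
Apply b(0) = -2: A + \frac{35}{64} = -2 ⇒ A = - \frac{163}{64}.
So b(n) = - \frac{163 \left(-7\right)^{n}}{64} + \frac{5 n}{8} + \frac{35}{64}.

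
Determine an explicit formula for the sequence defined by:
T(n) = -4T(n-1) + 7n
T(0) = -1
First-order linear with linear forcing.
Homogeneous solution: T_h(n) = A·(-4)^n.
Try particular T_p(n) = pn + q. Substituting:
  pn + q = -4(p(n-1) + q) + 7n.
Matching the n-coefficient: p = -4p + 7 ⇒ p = \frac{7}{5}.
Matching constants: q = 4p - 4q ⇒ q = \frac{28}{25}.
General: T(n) = A·(-4)^n + \frac{7 n}{5} + \frac{28}{25}.
Apply T(0) = -1: A + \frac{28}{25} = -1 ⇒ A = - \frac{53}{25}.
So T(n) = - \frac{53 \left(-4\right)^{n}}{25} + \frac{7 n}{5} + \frac{28}{25}.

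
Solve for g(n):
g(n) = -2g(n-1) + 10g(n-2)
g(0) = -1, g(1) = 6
Characteristic equation: x² + 2x - 10 = 0.
Discriminant Δ = (-2)² + 4·(10) = 44.
Roots r₁,₂ = (-2 ± √44)/2, so r₁ = -1 + \sqrt{11}, r₂ = - \sqrt{11} - 1.
General solution: g(n) = A·r₁^n + B·r₂^n.
From the initial conditions, A + B = -1 and r₁A + r₂B = 6.
Since r₁ - r₂ = √44: A = (6 - (-1)r₂)/√44 = - \frac{1}{2} + \frac{5 \sqrt{11}}{22}, and B = -1 - A = - \frac{5 \sqrt{11}}{22} - \frac{1}{2}.
So g(n) = \left(- \frac{1}{2} + \frac{5 \sqrt{11}}{22}\right)\left(-1 + \sqrt{11}\right)^n + \left(- \frac{5 \sqrt{11}}{22} - \frac{1}{2}\right)\left(- \sqrt{11} - 1\right)^n.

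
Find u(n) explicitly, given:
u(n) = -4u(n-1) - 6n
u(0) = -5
First-order linear with linear forcing.
Homogeneous solution: u_h(n) = A·(-4)^n.
Try particular u_p(n) = pn + q. Substituting:
  pn + q = -4(p(n-1) + q) - 6n.
Matching the n-coefficient: p = -4p - 6 ⇒ p = - \frac{6}{5}.
Matching constants: q = 4p - 4q ⇒ q = - \frac{24}{25}.
General: u(n) = A·(-4)^n - \frac{6 n}{5} - \frac{24}{25}.
Apply u(0) = -5: A - \frac{24}{25} = -5 ⇒ A = - \frac{101}{25}.
So u(n) = - \frac{101 \left(-4\right)^{n}}{25} - \frac{6 n}{5} - \frac{24}{25}.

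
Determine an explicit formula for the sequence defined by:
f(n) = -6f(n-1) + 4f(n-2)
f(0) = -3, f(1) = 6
Characteristic equation: x² + 6x - 4 = 0.
Discriminant Δ = (-6)² + 4·(4) = 52.
Roots r₁,₂ = (-6 ± √52)/2, so r₁ = -3 + \sqrt{13}, r₂ = - \sqrt{13} - 3.
General solution: f(n) = A·r₁^n + B·r₂^n.
From the initial conditions, A + B = -3 and r₁A + r₂B = 6.
Since r₁ - r₂ = √52: A = (6 - (-3)r₂)/√52 = - \frac{3}{2} - \frac{3 \sqrt{13}}{26}, and B = -3 - A = - \frac{3}{2} + \frac{3 \sqrt{13}}{26}.
So f(n) = \left(- \frac{3}{2} - \frac{3 \sqrt{13}}{26}\right)\left(-3 + \sqrt{13}\right)^n + \left(- \frac{3}{2} + \frac{3 \sqrt{13}}{26}\right)\left(- \sqrt{13} - 3\right)^n.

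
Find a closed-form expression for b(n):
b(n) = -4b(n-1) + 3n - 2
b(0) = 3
First-order linear with linear forcing.
Homogeneous solution: b_h(n) = A·(-4)^n.
Try particular b_p(n) = pn + q. Substituting:
  pn + q = -4(p(n-1) + q) + 3n - 2.
Matching the n-coefficient: p = -4p + 3 ⇒ p = \frac{3}{5}.
Matching constants: q = 4p - 4q - 2 ⇒ q = \frac{2}{25}.
General: b(n) = A·(-4)^n + \frac{3 n}{5} + \frac{2}{25}.
Apply b(0) = 3: A + \frac{2}{25} = 3 ⇒ A = \frac{73}{25}.
So b(n) = \frac{73 \left(-4\right)^{n}}{25} + \frac{3 n}{5} + \frac{2}{25}.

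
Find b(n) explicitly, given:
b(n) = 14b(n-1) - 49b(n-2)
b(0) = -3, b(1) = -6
Characteristic equation: x² - 14x + 49 = 0, which is (x - (7))².
Repeated root r = 7.
General solution: b(n) = (A + Bn)·(7)^n.
From b(0) = -3: A = -3.
From b(1) = -6: (A + B)·(7) = -6 ⇒ B = \frac{15}{7}.
So b(n) = \left(\frac{15 n}{7} - 3\right) \cdot (7)^n.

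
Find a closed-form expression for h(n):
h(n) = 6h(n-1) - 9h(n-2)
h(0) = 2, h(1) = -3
Characteristic equation: x² - 6x + 9 = 0, which is (x - (3))².
Repeated root r = 3.
General solution: h(n) = (A + Bn)·(3)^n.
From h(0) = 2: A = 2.
From h(1) = -3: (A + B)·(3) = -3 ⇒ B = -3.
So h(n) = \left(2 - 3 n\right) \cdot (3)^n.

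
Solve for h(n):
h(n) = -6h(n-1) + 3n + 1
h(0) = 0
First-order linear with linear forcing.
Homogeneous solution: h_h(n) = A·(-6)^n.
Try particular h_p(n) = pn + q. Substituting:
  pn + q = -6(p(n-1) + q) + 3n + 1.
Matching the n-coefficient: p = -6p + 3 ⇒ p = \frac{3}{7}.
Matching constants: q = 6p - 6q + 1 ⇒ q = \frac{25}{49}.
General: h(n) = A·(-6)^n + \frac{3 n}{7} + \frac{25}{49}.
Apply h(0) = 0: A + \frac{25}{49} = 0 ⇒ A = - \frac{25}{49}.
So h(n) = - \frac{25 \left(-6\right)^{n}}{49} + \frac{3 n}{7} + \frac{25}{49}.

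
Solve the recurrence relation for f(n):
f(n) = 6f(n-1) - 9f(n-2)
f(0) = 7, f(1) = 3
Characteristic equation: x² - 6x + 9 = 0, which is (x - (3))².
Repeated root r = 3.
General solution: f(n) = (A + Bn)·(3)^n.
From f(0) = 7: A = 7.
From f(1) = 3: (A + B)·(3) = 3 ⇒ B = -6.
So f(n) = \left(7 - 6 n\right) \cdot (3)^n.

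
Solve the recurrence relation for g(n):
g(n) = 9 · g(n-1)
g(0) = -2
Pure geometric recurrence with ratio 9.
By induction g(n) = g(0) · (9)^n = - 2 \cdot 9^{n}.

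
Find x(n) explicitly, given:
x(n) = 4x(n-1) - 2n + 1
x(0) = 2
First-order linear with linear forcing.
Homogeneous solution: x_h(n) = A·(4)^n.
Try particular x_p(n) = pn + q. Substituting:
  pn + q = 4(p(n-1) + q) - 2n + 1.
Matching the n-coefficient: p = 4p - 2 ⇒ p = \frac{2}{3}.
Matching constants: q = -4p + 4q + 1 ⇒ q = \frac{5}{9}.
General: x(n) = A·(4)^n + \frac{2 n}{3} + \frac{5}{9}.
Apply x(0) = 2: A + \frac{5}{9} = 2 ⇒ A = \frac{13}{9}.
So x(n) = \frac{13 \cdot 4^{n}}{9} + \frac{2 n}{3} + \frac{5}{9}.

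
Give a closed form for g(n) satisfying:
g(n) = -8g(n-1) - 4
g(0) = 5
First-order linear non-homogeneous.
Homogeneous solution: g_h(n) = A·(-8)^n.
Try constant particular solution g_p = K: K = -8K - 4 ⇒ K = - \frac{4}{9}.
General: g(n) = A·(-8)^n - \frac{4}{9}.
Apply g(0) = 5: A - \frac{4}{9} = 5 ⇒ A = \frac{49}{9}.
So g(n) = \frac{49 \left(-8\right)^{n}}{9} - \frac{4}{9}.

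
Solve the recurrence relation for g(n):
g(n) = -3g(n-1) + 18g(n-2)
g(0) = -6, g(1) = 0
Characteristic equation: x² + 3x - 18 = 0, which factors as (x - (3))(x - (-6)) = 0.
Roots r₁ = 3, r₂ = -6 (distinct).
General solution: g(n) = A·(3)^n + B·(-6)^n.
From g(0) = -6: A + B = -6.
From g(1) = 0: 3A - 6B = 0.
Solving: A = -4, B = -2.
So g(n) = - 2 \left(-6\right)^{n} - 4 \cdot 3^{n}.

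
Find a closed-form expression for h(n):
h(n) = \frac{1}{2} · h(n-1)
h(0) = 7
Pure geometric recurrence with ratio \frac{1}{2}.
By induction h(n) = h(0) · (\frac{1}{2})^n = 7 \cdot 2^{- n}.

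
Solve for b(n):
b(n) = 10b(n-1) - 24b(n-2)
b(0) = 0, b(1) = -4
Characteristic equation: x² - 10x + 24 = 0, which factors as (x - (6))(x - (4)) = 0.
Roots r₁ = 6, r₂ = 4 (distinct).
General solution: b(n) = A·(6)^n + B·(4)^n.
From b(0) = 0: A + B = 0.
From b(1) = -4: 6A + 4B = -4.
Solving: A = -2, B = 2.
So b(n) = 2 \cdot 4^{n} - 2 \cdot 6^{n}.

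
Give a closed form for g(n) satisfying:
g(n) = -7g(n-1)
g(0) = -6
This is a homogeneous first-order recurrence with ratio -7.
By induction g(n) = g(0) · (-7)^n = - 6 \left(-7\right)^{n}.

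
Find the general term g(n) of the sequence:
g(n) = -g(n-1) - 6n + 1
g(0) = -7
First-order linear with linear forcing.
Homogeneous solution: g_h(n) = A·(-1)^n.
Try particular g_p(n) = pn + q. Substituting:
  pn + q = -(p(n-1) + q) - 6n + 1.
Matching the n-coefficient: p = -p - 6 ⇒ p = -3.
Matching constants: q = p - q + 1 ⇒ q = -1.
General: g(n) = A·(-1)^n - 3 n - 1.
Apply g(0) = -7: A - 1 = -7 ⇒ A = -6.
So g(n) = - 6 \left(-1\right)^{n} - 3 n - 1.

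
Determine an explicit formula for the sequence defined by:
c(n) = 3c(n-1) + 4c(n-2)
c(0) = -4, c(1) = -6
Characteristic equation: x² - 3x - 4 = 0, which factors as (x - (4))(x - (-1)) = 0.
Roots r₁ = 4, r₂ = -1 (distinct).
General solution: c(n) = A·(4)^n + B·(-1)^n.
From c(0) = -4: A + B = -4.
From c(1) = -6: 4A - B = -6.
Solving: A = -2, B = -2.
So c(n) = - 2 \left(-1\right)^{n} - 2 \cdot 4^{n}.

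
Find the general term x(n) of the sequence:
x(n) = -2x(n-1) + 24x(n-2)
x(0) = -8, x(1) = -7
Characteristic equation: x² + 2x - 24 = 0, which factors as (x - (-6))(x - (4)) = 0.
Roots r₁ = -6, r₂ = 4 (distinct).
General solution: x(n) = A·(-6)^n + B·(4)^n.
From x(0) = -8: A + B = -8.
From x(1) = -7: -6A + 4B = -7.
Solving: A = - \frac{5}{2}, B = - \frac{11}{2}.
So x(n) = - \frac{5 \left(-6\right)^{n}}{2} - \frac{11 \cdot 4^{n}}{2}.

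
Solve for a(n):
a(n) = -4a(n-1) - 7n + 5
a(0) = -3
First-order linear with linear forcing.
Homogeneous solution: a_h(n) = A·(-4)^n.
Try particular a_p(n) = pn + q. Substituting:
  pn + q = -4(p(n-1) + q) - 7n + 5.
Matching the n-coefficient: p = -4p - 7 ⇒ p = - \frac{7}{5}.
Matching constants: q = 4p - 4q + 5 ⇒ q = - \frac{3}{25}.
General: a(n) = A·(-4)^n - \frac{7 n}{5} - \frac{3}{25}.
Apply a(0) = -3: A - \frac{3}{25} = -3 ⇒ A = - \frac{72}{25}.
So a(n) = - \frac{72 \left(-4\right)^{n}}{25} - \frac{7 n}{5} - \frac{3}{25}.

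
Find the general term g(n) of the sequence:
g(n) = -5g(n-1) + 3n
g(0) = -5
First-order linear with linear forcing.
Homogeneous solution: g_h(n) = A·(-5)^n.
Try particular g_p(n) = pn + q. Substituting:
  pn + q = -5(p(n-1) + q) + 3n.
Matching the n-coefficient: p = -5p + 3 ⇒ p = \frac{1}{2}.
Matching constants: q = 5p - 5q ⇒ q = \frac{5}{12}.
General: g(n) = A·(-5)^n + \frac{n}{2} + \frac{5}{12}.
Apply g(0) = -5: A + \frac{5}{12} = -5 ⇒ A = - \frac{65}{12}.
So g(n) = - \frac{65 \left(-5\right)^{n}}{12} + \frac{n}{2} + \frac{5}{12}.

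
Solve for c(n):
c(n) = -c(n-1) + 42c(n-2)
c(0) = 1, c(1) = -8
Characteristic equation: x² + x - 42 = 0, which factors as (x - (6))(x - (-7)) = 0.
Roots r₁ = 6, r₂ = -7 (distinct).
General solution: c(n) = A·(6)^n + B·(-7)^n.
From c(0) = 1: A + B = 1.
From c(1) = -8: 6A - 7B = -8.
Solving: A = - \frac{1}{13}, B = \frac{14}{13}.
So c(n) = \frac{14 \left(-7\right)^{n}}{13} - \frac{6^{n}}{13}.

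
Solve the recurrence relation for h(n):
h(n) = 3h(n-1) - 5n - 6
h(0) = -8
First-order linear with linear forcing.
Homogeneous solution: h_h(n) = A·(3)^n.
Try particular h_p(n) = pn + q. Substituting:
  pn + q = 3(p(n-1) + q) - 5n - 6.
Matching the n-coefficient: p = 3p - 5 ⇒ p = \frac{5}{2}.
Matching constants: q = -3p + 3q - 6 ⇒ q = \frac{27}{4}.
General: h(n) = A·(3)^n + \frac{5 n}{2} + \frac{27}{4}.
Apply h(0) = -8: A + \frac{27}{4} = -8 ⇒ A = - \frac{59}{4}.
So h(n) = - \frac{59 \cdot 3^{n}}{4} + \frac{5 n}{2} + \frac{27}{4}.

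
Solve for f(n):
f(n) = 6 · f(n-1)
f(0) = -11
Pure geometric recurrence with ratio 6.
By induction f(n) = f(0) · (6)^n = - 11 \cdot 6^{n}.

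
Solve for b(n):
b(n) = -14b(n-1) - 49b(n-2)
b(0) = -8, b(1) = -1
Characteristic equation: x² + 14x + 49 = 0, which is (x - (-7))².
Repeated root r = -7.
General solution: b(n) = (A + Bn)·(-7)^n.
From b(0) = -8: A = -8.
From b(1) = -1: (A + B)·(-7) = -1 ⇒ B = \frac{57}{7}.
So b(n) = \left(\frac{57 n}{7} - 8\right) \cdot (-7)^n.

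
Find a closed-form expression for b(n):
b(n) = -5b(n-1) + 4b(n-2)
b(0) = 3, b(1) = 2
Characteristic equation: x² + 5x - 4 = 0.
Discriminant Δ = (-5)² + 4·(4) = 41.
Roots r₁,₂ = (-5 ± √41)/2, so r₁ = - \frac{5}{2} + \frac{\sqrt{41}}{2}, r₂ = - \frac{\sqrt{41}}{2} - \frac{5}{2}.
General solution: b(n) = A·r₁^n + B·r₂^n.
From the initial conditions, A + B = 3 and r₁A + r₂B = 2.
Since r₁ - r₂ = √41: A = (2 - (3)r₂)/√41 = \frac{19 \sqrt{41}}{82} + \frac{3}{2}, and B = 3 - A = \frac{3}{2} - \frac{19 \sqrt{41}}{82}.
So b(n) = \left(\frac{19 \sqrt{41}}{82} + \frac{3}{2}\right)\left(- \frac{5}{2} + \frac{\sqrt{41}}{2}\right)^n + \left(\frac{3}{2} - \frac{19 \sqrt{41}}{82}\right)\left(- \frac{\sqrt{41}}{2} - \frac{5}{2}\right)^n.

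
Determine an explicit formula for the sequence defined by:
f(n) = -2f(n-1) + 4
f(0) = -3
First-order linear non-homogeneous.
Homogeneous solution: f_h(n) = A·(-2)^n.
Try constant particular solution f_p = K: K = -2K + 4 ⇒ K = \frac{4}{3}.
General: f(n) = A·(-2)^n + \frac{4}{3}.
Apply f(0) = -3: A + \frac{4}{3} = -3 ⇒ A = - \frac{13}{3}.
So f(n) = \frac{4}{3} - \frac{13 \left(-2\right)^{n}}{3}.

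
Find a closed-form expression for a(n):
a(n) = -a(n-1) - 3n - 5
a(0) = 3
First-order linear with linear forcing.
Homogeneous solution: a_h(n) = A·(-1)^n.
Try particular a_p(n) = pn + q. Substituting:
  pn + q = -(p(n-1) + q) - 3n - 5.
Matching the n-coefficient: p = -p - 3 ⇒ p = - \frac{3}{2}.
Matching constants: q = p - q - 5 ⇒ q = - \frac{13}{4}.
General: a(n) = A·(-1)^n - \frac{3 n}{2} - \frac{13}{4}.
Apply a(0) = 3: A - \frac{13}{4} = 3 ⇒ A = \frac{25}{4}.
So a(n) = \frac{25 \left(-1\right)^{n}}{4} - \frac{3 n}{2} - \frac{13}{4}.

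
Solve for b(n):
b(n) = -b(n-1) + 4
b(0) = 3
First-order linear non-homogeneous.
Homogeneous solution: b_h(n) = A·(-1)^n.
Try constant particular solution b_p = K: K = -K + 4 ⇒ K = 2.
General: b(n) = A·(-1)^n + 2.
Apply b(0) = 3: A + 2 = 3 ⇒ A = 1.
So b(n) = \left(-1\right)^{n} + 2.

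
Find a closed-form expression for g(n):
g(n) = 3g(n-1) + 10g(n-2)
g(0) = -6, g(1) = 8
Characteristic equation: x² - 3x - 10 = 0, which factors as (x - (-2))(x - (5)) = 0.
Roots r₁ = -2, r₂ = 5 (distinct).
General solution: g(n) = A·(-2)^n + B·(5)^n.
From g(0) = -6: A + B = -6.
From g(1) = 8: -2A + 5B = 8.
Solving: A = - \frac{38}{7}, B = - \frac{4}{7}.
So g(n) = - \frac{38 \left(-2\right)^{n}}{7} - \frac{4 \cdot 5^{n}}{7}.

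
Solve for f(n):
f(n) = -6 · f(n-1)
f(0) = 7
Pure geometric recurrence with ratio -6.
By induction f(n) = f(0) · (-6)^n = 7 \left(-6\right)^{n}.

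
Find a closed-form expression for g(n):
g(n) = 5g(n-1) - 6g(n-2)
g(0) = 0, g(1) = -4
Characteristic equation: x² - 5x + 6 = 0, which factors as (x - (3))(x - (2)) = 0.
Roots r₁ = 3, r₂ = 2 (distinct).
General solution: g(n) = A·(3)^n + B·(2)^n.
From g(0) = 0: A + B = 0.
From g(1) = -4: 3A + 2B = -4.
Solving: A = -4, B = 4.
So g(n) = 4 \cdot 2^{n} - 4 \cdot 3^{n}.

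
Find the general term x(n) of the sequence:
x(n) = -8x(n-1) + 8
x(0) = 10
First-order linear non-homogeneous.
Homogeneous solution: x_h(n) = A·(-8)^n.
Try constant particular solution x_p = K: K = -8K + 8 ⇒ K = \frac{8}{9}.
General: x(n) = A·(-8)^n + \frac{8}{9}.
Apply x(0) = 10: A + \frac{8}{9} = 10 ⇒ A = \frac{82}{9}.
So x(n) = \frac{82 \left(-8\right)^{n}}{9} + \frac{8}{9}.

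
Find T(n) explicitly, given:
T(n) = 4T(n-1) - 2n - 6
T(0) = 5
First-order linear with linear forcing.
Homogeneous solution: T_h(n) = A·(4)^n.
Try particular T_p(n) = pn + q. Substituting:
  pn + q = 4(p(n-1) + q) - 2n - 6.
Matching the n-coefficient: p = 4p - 2 ⇒ p = \frac{2}{3}.
Matching constants: q = -4p + 4q - 6 ⇒ q = \frac{26}{9}.
General: T(n) = A·(4)^n + \frac{2 n}{3} + \frac{26}{9}.
Apply T(0) = 5: A + \frac{26}{9} = 5 ⇒ A = \frac{19}{9}.
So T(n) = \frac{19 \cdot 4^{n}}{9} + \frac{2 n}{3} + \frac{26}{9}.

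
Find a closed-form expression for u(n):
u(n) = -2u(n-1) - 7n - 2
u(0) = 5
First-order linear with linear forcing.
Homogeneous solution: u_h(n) = A·(-2)^n.
Try particular u_p(n) = pn + q. Substituting:
  pn + q = -2(p(n-1) + q) - 7n - 2.
Matching the n-coefficient: p = -2p - 7 ⇒ p = - \frac{7}{3}.
Matching constants: q = 2p - 2q - 2 ⇒ q = - \frac{20}{9}.
General: u(n) = A·(-2)^n - \frac{7 n}{3} - \frac{20}{9}.
Apply u(0) = 5: A - \frac{20}{9} = 5 ⇒ A = \frac{65}{9}.
So u(n) = \frac{65 \left(-2\right)^{n}}{9} - \frac{7 n}{3} - \frac{20}{9}.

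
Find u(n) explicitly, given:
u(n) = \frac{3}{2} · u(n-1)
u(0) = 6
Pure geometric recurrence with ratio \frac{3}{2}.
By induction u(n) = u(0) · (\frac{3}{2})^n = 6 \left(\frac{3}{2}\right)^{n}.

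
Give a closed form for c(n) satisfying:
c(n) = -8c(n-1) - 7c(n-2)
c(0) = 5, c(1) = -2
Characteristic equation: x² + 8x + 7 = 0, which factors as (x - (-7))(x - (-1)) = 0.
Roots r₁ = -7, r₂ = -1 (distinct).
General solution: c(n) = A·(-7)^n + B·(-1)^n.
From c(0) = 5: A + B = 5.
From c(1) = -2: -7A - B = -2.
Solving: A = - \frac{1}{2}, B = \frac{11}{2}.
So c(n) = \frac{11 \left(-1\right)^{n}}{2} - \frac{\left(-7\right)^{n}}{2}.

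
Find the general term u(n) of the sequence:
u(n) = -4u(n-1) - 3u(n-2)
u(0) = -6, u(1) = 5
Characteristic equation: x² + 4x + 3 = 0, which factors as (x - (-3))(x - (-1)) = 0.
Roots r₁ = -3, r₂ = -1 (distinct).
General solution: u(n) = A·(-3)^n + B·(-1)^n.
From u(0) = -6: A + B = -6.
From u(1) = 5: -3A - B = 5.
Solving: A = \frac{1}{2}, B = - \frac{13}{2}.
So u(n) = - \frac{13 \left(-1\right)^{n}}{2} + \frac{\left(-3\right)^{n}}{2}.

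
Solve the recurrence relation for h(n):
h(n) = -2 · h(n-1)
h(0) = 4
Pure geometric recurrence with ratio -2.
By induction h(n) = h(0) · (-2)^n = 4 \left(-2\right)^{n}.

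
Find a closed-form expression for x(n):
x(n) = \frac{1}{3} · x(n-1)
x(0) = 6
Pure geometric recurrence with ratio \frac{1}{3}.
By induction x(n) = x(0) · (\frac{1}{3})^n = 6 \cdot 3^{- n}.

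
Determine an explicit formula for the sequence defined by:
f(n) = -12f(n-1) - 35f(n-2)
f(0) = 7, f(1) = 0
Characteristic equation: x² + 12x + 35 = 0, which factors as (x - (-5))(x - (-7)) = 0.
Roots r₁ = -5, r₂ = -7 (distinct).
General solution: f(n) = A·(-5)^n + B·(-7)^n.
From f(0) = 7: A + B = 7.
From f(1) = 0: -5A - 7B = 0.
Solving: A = \frac{49}{2}, B = - \frac{35}{2}.
So f(n) = \frac{49 \left(-5\right)^{n}}{2} - \frac{35 \left(-7\right)^{n}}{2}.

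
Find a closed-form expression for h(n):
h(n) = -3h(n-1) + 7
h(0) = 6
First-order linear non-homogeneous.
Homogeneous solution: h_h(n) = A·(-3)^n.
Try constant particular solution h_p = K: K = -3K + 7 ⇒ K = \frac{7}{4}.
General: h(n) = A·(-3)^n + \frac{7}{4}.
Apply h(0) = 6: A + \frac{7}{4} = 6 ⇒ A = \frac{17}{4}.
So h(n) = \frac{17 \left(-3\right)^{n}}{4} + \frac{7}{4}.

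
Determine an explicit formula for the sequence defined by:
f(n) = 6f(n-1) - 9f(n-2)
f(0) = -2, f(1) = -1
Characteristic equation: x² - 6x + 9 = 0, which is (x - (3))².
Repeated root r = 3.
General solution: f(n) = (A + Bn)·(3)^n.
From f(0) = -2: A = -2.
From f(1) = -1: (A + B)·(3) = -1 ⇒ B = \frac{5}{3}.
So f(n) = \left(\frac{5 n}{3} - 2\right) \cdot (3)^n.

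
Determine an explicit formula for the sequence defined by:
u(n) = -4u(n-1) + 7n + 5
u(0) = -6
First-order linear with linear forcing.
Homogeneous solution: u_h(n) = A·(-4)^n.
Try particular u_p(n) = pn + q. Substituting:
  pn + q = -4(p(n-1) + q) + 7n + 5.
Matching the n-coefficient: p = -4p + 7 ⇒ p = \frac{7}{5}.
Matching constants: q = 4p - 4q + 5 ⇒ q = \frac{53}{25}.
General: u(n) = A·(-4)^n + \frac{7 n}{5} + \frac{53}{25}.
Apply u(0) = -6: A + \frac{53}{25} = -6 ⇒ A = - \frac{203}{25}.
So u(n) = - \frac{203 \left(-4\right)^{n}}{25} + \frac{7 n}{5} + \frac{53}{25}.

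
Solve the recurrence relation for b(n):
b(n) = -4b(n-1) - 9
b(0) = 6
First-order linear non-homogeneous.
Homogeneous solution: b_h(n) = A·(-4)^n.
Try constant particular solution b_p = K: K = -4K - 9 ⇒ K = - \frac{9}{5}.
General: b(n) = A·(-4)^n - \frac{9}{5}.
Apply b(0) = 6: A - \frac{9}{5} = 6 ⇒ A = \frac{39}{5}.
So b(n) = \frac{39 \left(-4\right)^{n}}{5} - \frac{9}{5}.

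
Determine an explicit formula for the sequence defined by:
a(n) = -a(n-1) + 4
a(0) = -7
First-order linear non-homogeneous.
Homogeneous solution: a_h(n) = A·(-1)^n.
Try constant particular solution a_p = K: K = -K + 4 ⇒ K = 2.
General: a(n) = A·(-1)^n + 2.
Apply a(0) = -7: A + 2 = -7 ⇒ A = -9.
So a(n) = 2 - 9 \left(-1\right)^{n}.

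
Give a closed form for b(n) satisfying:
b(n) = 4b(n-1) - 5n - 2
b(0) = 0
First-order linear with linear forcing.
Homogeneous solution: b_h(n) = A·(4)^n.
Try particular b_p(n) = pn + q. Substituting:
  pn + q = 4(p(n-1) + q) - 5n - 2.
Matching the n-coefficient: p = 4p - 5 ⇒ p = \frac{5}{3}.
Matching constants: q = -4p + 4q - 2 ⇒ q = \frac{26}{9}.
General: b(n) = A·(4)^n + \frac{5 n}{3} + \frac{26}{9}.
Apply b(0) = 0: A + \frac{26}{9} = 0 ⇒ A = - \frac{26}{9}.
So b(n) = - \frac{26 \cdot 4^{n}}{9} + \frac{5 n}{3} + \frac{26}{9}.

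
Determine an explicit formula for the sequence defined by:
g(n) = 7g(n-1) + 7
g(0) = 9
First-order linear non-homogeneous.
Homogeneous solution: g_h(n) = A·(7)^n.
Try constant particular solution g_p = K: K = 7K + 7 ⇒ K = - \frac{7}{6}.
General: g(n) = A·(7)^n - \frac{7}{6}.
Apply g(0) = 9: A - \frac{7}{6} = 9 ⇒ A = \frac{61}{6}.
So g(n) = \frac{61 \cdot 7^{n}}{6} - \frac{7}{6}.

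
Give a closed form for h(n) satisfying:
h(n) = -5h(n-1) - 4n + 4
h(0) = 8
First-order linear with linear forcing.
Homogeneous solution: h_h(n) = A·(-5)^n.
Try particular h_p(n) = pn + q. Substituting:
  pn + q = -5(p(n-1) + q) - 4n + 4.
Matching the n-coefficient: p = -5p - 4 ⇒ p = - \frac{2}{3}.
Matching constants: q = 5p - 5q + 4 ⇒ q = \frac{1}{9}.
General: h(n) = A·(-5)^n - \frac{2 n}{3} + \frac{1}{9}.
Apply h(0) = 8: A + \frac{1}{9} = 8 ⇒ A = \frac{71}{9}.
So h(n) = \frac{71 \left(-5\right)^{n}}{9} - \frac{2 n}{3} + \frac{1}{9}.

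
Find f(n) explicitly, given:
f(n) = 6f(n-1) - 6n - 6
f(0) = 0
First-order linear with linear forcing.
Homogeneous solution: f_h(n) = A·(6)^n.
Try particular f_p(n) = pn + q. Substituting:
  pn + q = 6(p(n-1) + q) - 6n - 6.
Matching the n-coefficient: p = 6p - 6 ⇒ p = \frac{6}{5}.
Matching constants: q = -6p + 6q - 6 ⇒ q = \frac{66}{25}.
General: f(n) = A·(6)^n + \frac{6 n}{5} + \frac{66}{25}.
Apply f(0) = 0: A + \frac{66}{25} = 0 ⇒ A = - \frac{66}{25}.
So f(n) = - \frac{66 \cdot 6^{n}}{25} + \frac{6 n}{5} + \frac{66}{25}.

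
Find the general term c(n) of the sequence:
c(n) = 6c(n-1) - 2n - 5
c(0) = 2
First-order linear with linear forcing.
Homogeneous solution: c_h(n) = A·(6)^n.
Try particular c_p(n) = pn + q. Substituting:
  pn + q = 6(p(n-1) + q) - 2n - 5.
Matching the n-coefficient: p = 6p - 2 ⇒ p = \frac{2}{5}.
Matching constants: q = -6p + 6q - 5 ⇒ q = \frac{37}{25}.
General: c(n) = A·(6)^n + \frac{2 n}{5} + \frac{37}{25}.
Apply c(0) = 2: A + \frac{37}{25} = 2 ⇒ A = \frac{13}{25}.
So c(n) = \frac{13 \cdot 6^{n}}{25} + \frac{2 n}{5} + \frac{37}{25}.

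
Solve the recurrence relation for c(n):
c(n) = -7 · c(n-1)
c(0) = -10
Pure geometric recurrence with ratio -7.
By induction c(n) = c(0) · (-7)^n = - 10 \left(-7\right)^{n}.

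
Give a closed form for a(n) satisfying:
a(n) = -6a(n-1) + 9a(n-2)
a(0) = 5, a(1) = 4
Characteristic equation: x² + 6x - 9 = 0.
Discriminant Δ = (-6)² + 4·(9) = 72.
Roots r₁,₂ = (-6 ± √72)/2, so r₁ = -3 + 3 \sqrt{2}, r₂ = - 3 \sqrt{2} - 3.
General solution: a(n) = A·r₁^n + B·r₂^n.
From the initial conditions, A + B = 5 and r₁A + r₂B = 4.
Since r₁ - r₂ = √72: A = (4 - (5)r₂)/√72 = \frac{19 \sqrt{2}}{12} + \frac{5}{2}, and B = 5 - A = \frac{5}{2} - \frac{19 \sqrt{2}}{12}.
So a(n) = \left(\frac{19 \sqrt{2}}{12} + \frac{5}{2}\right)\left(-3 + 3 \sqrt{2}\right)^n + \left(\frac{5}{2} - \frac{19 \sqrt{2}}{12}\right)\left(- 3 \sqrt{2} - 3\right)^n.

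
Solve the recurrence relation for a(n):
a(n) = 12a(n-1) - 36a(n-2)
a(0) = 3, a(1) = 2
Characteristic equation: x² - 12x + 36 = 0, which is (x - (6))².
Repeated root r = 6.
General solution: a(n) = (A + Bn)·(6)^n.
From a(0) = 3: A = 3.
From a(1) = 2: (A + B)·(6) = 2 ⇒ B = - \frac{8}{3}.
So a(n) = \left(3 - \frac{8 n}{3}\right) \cdot (6)^n.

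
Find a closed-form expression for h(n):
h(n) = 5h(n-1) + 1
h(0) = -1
First-order linear non-homogeneous.
Homogeneous solution: h_h(n) = A·(5)^n.
Try constant particular solution h_p = K: K = 5K + 1 ⇒ K = - \frac{1}{4}.
General: h(n) = A·(5)^n - \frac{1}{4}.
Apply h(0) = -1: A - \frac{1}{4} = -1 ⇒ A = - \frac{3}{4}.
So h(n) = - \frac{3 \cdot 5^{n}}{4} - \frac{1}{4}.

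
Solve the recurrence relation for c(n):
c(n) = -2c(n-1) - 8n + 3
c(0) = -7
First-order linear with linear forcing.
Homogeneous solution: c_h(n) = A·(-2)^n.
Try particular c_p(n) = pn + q. Substituting:
  pn + q = -2(p(n-1) + q) - 8n + 3.
Matching the n-coefficient: p = -2p - 8 ⇒ p = - \frac{8}{3}.
Matching constants: q = 2p - 2q + 3 ⇒ q = - \frac{7}{9}.
General: c(n) = A·(-2)^n - \frac{8 n}{3} - \frac{7}{9}.
Apply c(0) = -7: A - \frac{7}{9} = -7 ⇒ A = - \frac{56}{9}.
So c(n) = - \frac{56 \left(-2\right)^{n}}{9} - \frac{8 n}{3} - \frac{7}{9}.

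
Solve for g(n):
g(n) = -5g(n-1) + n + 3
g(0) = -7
First-order linear with linear forcing.
Homogeneous solution: g_h(n) = A·(-5)^n.
Try particular g_p(n) = pn + q. Substituting:
  pn + q = -5(p(n-1) + q) + n + 3.
Matching the n-coefficient: p = -5p + 1 ⇒ p = \frac{1}{6}.
Matching constants: q = 5p - 5q + 3 ⇒ q = \frac{23}{36}.
General: g(n) = A·(-5)^n + \frac{n}{6} + \frac{23}{36}.
Apply g(0) = -7: A + \frac{23}{36} = -7 ⇒ A = - \frac{275}{36}.
So g(n) = - \frac{275 \left(-5\right)^{n}}{36} + \frac{n}{6} + \frac{23}{36}.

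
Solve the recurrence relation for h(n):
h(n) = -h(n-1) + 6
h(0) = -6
First-order linear non-homogeneous.
Homogeneous solution: h_h(n) = A·(-1)^n.
Try constant particular solution h_p = K: K = -K + 6 ⇒ K = 3.
General: h(n) = A·(-1)^n + 3.
Apply h(0) = -6: A + 3 = -6 ⇒ A = -9.
So h(n) = 3 - 9 \left(-1\right)^{n}.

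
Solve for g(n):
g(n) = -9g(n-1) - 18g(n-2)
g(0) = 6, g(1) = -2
Characteristic equation: x² + 9x + 18 = 0, which factors as (x - (-3))(x - (-6)) = 0.
Roots r₁ = -3, r₂ = -6 (distinct).
General solution: g(n) = A·(-3)^n + B·(-6)^n.
From g(0) = 6: A + B = 6.
From g(1) = -2: -3A - 6B = -2.
Solving: A = \frac{34}{3}, B = - \frac{16}{3}.
So g(n) = \frac{34 \left(-3\right)^{n}}{3} - \frac{16 \left(-6\right)^{n}}{3}.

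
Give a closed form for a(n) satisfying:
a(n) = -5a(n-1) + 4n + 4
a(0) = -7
First-order linear with linear forcing.
Homogeneous solution: a_h(n) = A·(-5)^n.
Try particular a_p(n) = pn + q. Substituting:
  pn + q = -5(p(n-1) + q) + 4n + 4.
Matching the n-coefficient: p = -5p + 4 ⇒ p = \frac{2}{3}.
Matching constants: q = 5p - 5q + 4 ⇒ q = \frac{11}{9}.
General: a(n) = A·(-5)^n + \frac{2 n}{3} + \frac{11}{9}.
Apply a(0) = -7: A + \frac{11}{9} = -7 ⇒ A = - \frac{74}{9}.
So a(n) = - \frac{74 \left(-5\right)^{n}}{9} + \frac{2 n}{3} + \frac{11}{9}.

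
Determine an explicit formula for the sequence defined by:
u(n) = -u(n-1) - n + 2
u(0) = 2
First-order linear with linear forcing.
Homogeneous solution: u_h(n) = A·(-1)^n.
Try particular u_p(n) = pn + q. Substituting:
  pn + q = -(p(n-1) + q) - n + 2.
Matching the n-coefficient: p = -p - 1 ⇒ p = - \frac{1}{2}.
Matching constants: q = p - q + 2 ⇒ q = \frac{3}{4}.
General: u(n) = A·(-1)^n - \frac{n}{2} + \frac{3}{4}.
Apply u(0) = 2: A + \frac{3}{4} = 2 ⇒ A = \frac{5}{4}.
So u(n) = \frac{5 \left(-1\right)^{n}}{4} - \frac{n}{2} + \frac{3}{4}.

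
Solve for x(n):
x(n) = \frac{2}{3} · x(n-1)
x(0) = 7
Pure geometric recurrence with ratio \frac{2}{3}.
By induction x(n) = x(0) · (\frac{2}{3})^n = 7 \left(\frac{2}{3}\right)^{n}.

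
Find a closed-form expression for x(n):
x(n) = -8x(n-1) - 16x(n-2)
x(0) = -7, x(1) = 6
Characteristic equation: x² + 8x + 16 = 0, which is (x - (-4))².
Repeated root r = -4.
General solution: x(n) = (A + Bn)·(-4)^n.
From x(0) = -7: A = -7.
From x(1) = 6: (A + B)·(-4) = 6 ⇒ B = \frac{11}{2}.
So x(n) = \left(\frac{11 n}{2} - 7\right) \cdot (-4)^n.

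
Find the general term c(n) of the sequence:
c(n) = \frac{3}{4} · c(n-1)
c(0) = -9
Pure geometric recurrence with ratio \frac{3}{4}.
By induction c(n) = c(0) · (\frac{3}{4})^n = - 9 \left(\frac{3}{4}\right)^{n}.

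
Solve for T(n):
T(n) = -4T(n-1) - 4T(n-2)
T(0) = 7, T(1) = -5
Characteristic equation: x² + 4x + 4 = 0, which is (x - (-2))².
Repeated root r = -2.
General solution: T(n) = (A + Bn)·(-2)^n.
From T(0) = 7: A = 7.
From T(1) = -5: (A + B)·(-2) = -5 ⇒ B = - \frac{9}{2}.
So T(n) = \left(7 - \frac{9 n}{2}\right) \cdot (-2)^n.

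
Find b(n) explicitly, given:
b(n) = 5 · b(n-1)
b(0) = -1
Pure geometric recurrence with ratio 5.
By induction b(n) = b(0) · (5)^n = - 5^{n}.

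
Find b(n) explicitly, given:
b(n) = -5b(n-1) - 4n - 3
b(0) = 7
First-order linear with linear forcing.
Homogeneous solution: b_h(n) = A·(-5)^n.
Try particular b_p(n) = pn + q. Substituting:
  pn + q = -5(p(n-1) + q) - 4n - 3.
Matching the n-coefficient: p = -5p - 4 ⇒ p = - \frac{2}{3}.
Matching constants: q = 5p - 5q - 3 ⇒ q = - \frac{19}{18}.
General: b(n) = A·(-5)^n - \frac{2 n}{3} - \frac{19}{18}.
Apply b(0) = 7: A - \frac{19}{18} = 7 ⇒ A = \frac{145}{18}.
So b(n) = \frac{145 \left(-5\right)^{n}}{18} - \frac{2 n}{3} - \frac{19}{18}.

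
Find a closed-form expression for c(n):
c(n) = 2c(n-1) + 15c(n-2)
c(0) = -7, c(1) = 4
Characteristic equation: x² - 2x - 15 = 0, which factors as (x - (5))(x - (-3)) = 0.
Roots r₁ = 5, r₂ = -3 (distinct).
General solution: c(n) = A·(5)^n + B·(-3)^n.
From c(0) = -7: A + B = -7.
From c(1) = 4: 5A - 3B = 4.
Solving: A = - \frac{17}{8}, B = - \frac{39}{8}.
So c(n) = - \frac{39 \left(-3\right)^{n}}{8} - \frac{17 \cdot 5^{n}}{8}.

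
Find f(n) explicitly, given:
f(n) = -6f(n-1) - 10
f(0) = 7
First-order linear non-homogeneous.
Homogeneous solution: f_h(n) = A·(-6)^n.
Try constant particular solution f_p = K: K = -6K - 10 ⇒ K = - \frac{10}{7}.
General: f(n) = A·(-6)^n - \frac{10}{7}.
Apply f(0) = 7: A - \frac{10}{7} = 7 ⇒ A = \frac{59}{7}.
So f(n) = \frac{59 \left(-6\right)^{n}}{7} - \frac{10}{7}.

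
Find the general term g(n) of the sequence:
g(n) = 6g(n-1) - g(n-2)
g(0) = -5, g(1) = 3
Characteristic equation: x² - 6x + 1 = 0.
Discriminant Δ = (6)² + 4·(-1) = 32.
Roots r₁,₂ = (6 ± √32)/2, so r₁ = 2 \sqrt{2} + 3, r₂ = 3 - 2 \sqrt{2}.
General solution: g(n) = A·r₁^n + B·r₂^n.
From the initial conditions, A + B = -5 and r₁A + r₂B = 3.
Since r₁ - r₂ = √32: A = (3 - (-5)r₂)/√32 = - \frac{5}{2} + \frac{9 \sqrt{2}}{4}, and B = -5 - A = - \frac{9 \sqrt{2}}{4} - \frac{5}{2}.
So g(n) = \left(- \frac{5}{2} + \frac{9 \sqrt{2}}{4}\right)\left(2 \sqrt{2} + 3\right)^n + \left(- \frac{9 \sqrt{2}}{4} - \frac{5}{2}\right)\left(3 - 2 \sqrt{2}\right)^n.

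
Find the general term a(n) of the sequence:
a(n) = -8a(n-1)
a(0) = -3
This is a homogeneous first-order recurrence with ratio -8.
By induction a(n) = a(0) · (-8)^n = - 3 \left(-8\right)^{n}.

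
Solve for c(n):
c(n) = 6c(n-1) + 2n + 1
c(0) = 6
First-order linear with linear forcing.
Homogeneous solution: c_h(n) = A·(6)^n.
Try particular c_p(n) = pn + q. Substituting:
  pn + q = 6(p(n-1) + q) + 2n + 1.
Matching the n-coefficient: p = 6p + 2 ⇒ p = - \frac{2}{5}.
Matching constants: q = -6p + 6q + 1 ⇒ q = - \frac{17}{25}.
General: c(n) = A·(6)^n - \frac{2 n}{5} - \frac{17}{25}.
Apply c(0) = 6: A - \frac{17}{25} = 6 ⇒ A = \frac{167}{25}.
So c(n) = \frac{167 \cdot 6^{n}}{25} - \frac{2 n}{5} - \frac{17}{25}.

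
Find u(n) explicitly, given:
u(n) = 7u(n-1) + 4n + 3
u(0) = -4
First-order linear with linear forcing.
Homogeneous solution: u_h(n) = A·(7)^n.
Try particular u_p(n) = pn + q. Substituting:
  pn + q = 7(p(n-1) + q) + 4n + 3.
Matching the n-coefficient: p = 7p + 4 ⇒ p = - \frac{2}{3}.
Matching constants: q = -7p + 7q + 3 ⇒ q = - \frac{23}{18}.
General: u(n) = A·(7)^n - \frac{2 n}{3} - \frac{23}{18}.
Apply u(0) = -4: A - \frac{23}{18} = -4 ⇒ A = - \frac{49}{18}.
So u(n) = - \frac{49 \cdot 7^{n}}{18} - \frac{2 n}{3} - \frac{23}{18}.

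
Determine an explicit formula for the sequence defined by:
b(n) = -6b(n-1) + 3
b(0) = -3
First-order linear non-homogeneous.
Homogeneous solution: b_h(n) = A·(-6)^n.
Try constant particular solution b_p = K: K = -6K + 3 ⇒ K = \frac{3}{7}.
General: b(n) = A·(-6)^n + \frac{3}{7}.
Apply b(0) = -3: A + \frac{3}{7} = -3 ⇒ A = - \frac{24}{7}.
So b(n) = \frac{3}{7} - \frac{24 \left(-6\right)^{n}}{7}.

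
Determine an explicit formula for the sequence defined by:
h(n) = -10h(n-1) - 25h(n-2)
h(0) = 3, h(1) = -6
Characteristic equation: x² + 10x + 25 = 0, which is (x - (-5))².
Repeated root r = -5.
General solution: h(n) = (A + Bn)·(-5)^n.
From h(0) = 3: A = 3.
From h(1) = -6: (A + B)·(-5) = -6 ⇒ B = - \frac{9}{5}.
So h(n) = \left(3 - \frac{9 n}{5}\right) \cdot (-5)^n.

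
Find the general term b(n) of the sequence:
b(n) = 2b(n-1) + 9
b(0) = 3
First-order linear non-homogeneous.
Homogeneous solution: b_h(n) = A·(2)^n.
Try constant particular solution b_p = K: K = 2K + 9 ⇒ K = -9.
General: b(n) = A·(2)^n - 9.
Apply b(0) = 3: A - 9 = 3 ⇒ A = 12.
So b(n) = 12 \cdot 2^{n} - 9.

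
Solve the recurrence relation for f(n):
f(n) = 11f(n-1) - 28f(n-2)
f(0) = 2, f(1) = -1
Characteristic equation: x² - 11x + 28 = 0, which factors as (x - (4))(x - (7)) = 0.
Roots r₁ = 4, r₂ = 7 (distinct).
General solution: f(n) = A·(4)^n + B·(7)^n.
From f(0) = 2: A + B = 2.
From f(1) = -1: 4A + 7B = -1.
Solving: A = 5, B = -3.
So f(n) = 5 \cdot 4^{n} - 3 \cdot 7^{n}.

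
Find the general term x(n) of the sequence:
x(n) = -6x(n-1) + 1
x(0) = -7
First-order linear non-homogeneous.
Homogeneous solution: x_h(n) = A·(-6)^n.
Try constant particular solution x_p = K: K = -6K + 1 ⇒ K = \frac{1}{7}.
General: x(n) = A·(-6)^n + \frac{1}{7}.
Apply x(0) = -7: A + \frac{1}{7} = -7 ⇒ A = - \frac{50}{7}.
So x(n) = \frac{1}{7} - \frac{50 \left(-6\right)^{n}}{7}.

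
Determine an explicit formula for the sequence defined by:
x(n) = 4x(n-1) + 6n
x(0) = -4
First-order linear with linear forcing.
Homogeneous solution: x_h(n) = A·(4)^n.
Try particular x_p(n) = pn + q. Substituting:
  pn + q = 4(p(n-1) + q) + 6n.
Matching the n-coefficient: p = 4p + 6 ⇒ p = -2.
Matching constants: q = -4p + 4q ⇒ q = - \frac{8}{3}.
General: x(n) = A·(4)^n - 2 n - \frac{8}{3}.
Apply x(0) = -4: A - \frac{8}{3} = -4 ⇒ A = - \frac{4}{3}.
So x(n) = - \frac{4 \cdot 4^{n}}{3} - 2 n - \frac{8}{3}.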